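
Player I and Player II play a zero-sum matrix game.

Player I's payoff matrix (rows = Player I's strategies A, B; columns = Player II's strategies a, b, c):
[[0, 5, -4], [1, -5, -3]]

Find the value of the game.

-35/11

Column a is strictly dominated by c for Player II (it gives Player I more in every row).
The remaining 2×2 game on (A, B) × (b, c) has no saddle point. Let Player I play A with probability p; indifference gives 5p − 5(1−p) = −4p − 3(1−p), so p = 2/11.
Similarly Player II's optimal q on b is 1/11, and the value is 5·(1/11) + (-4)·(10/11) = -35/11.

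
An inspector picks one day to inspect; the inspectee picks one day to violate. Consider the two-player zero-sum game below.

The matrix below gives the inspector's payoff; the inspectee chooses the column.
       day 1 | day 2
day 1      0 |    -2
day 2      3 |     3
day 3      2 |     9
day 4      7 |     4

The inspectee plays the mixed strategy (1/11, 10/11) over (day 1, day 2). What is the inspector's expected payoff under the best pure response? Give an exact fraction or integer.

92/11

day 1: (0)·(1/11) + (-2)·(10/11) = -20/11.
day 2: (3)·(1/11) + (3)·(10/11) = 3.
day 3: (2)·(1/11) + (9)·(10/11) = 92/11.
day 4: (7)·(1/11) + (4)·(10/11) = 47/11.
The best pure response is day 3 with expected payoff 92/11.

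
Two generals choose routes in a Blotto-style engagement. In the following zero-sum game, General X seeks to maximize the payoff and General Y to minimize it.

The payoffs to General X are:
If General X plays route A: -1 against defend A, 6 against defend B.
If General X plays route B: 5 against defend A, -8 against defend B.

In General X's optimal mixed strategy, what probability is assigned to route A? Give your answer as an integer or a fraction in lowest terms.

Row minima are -1 and -8, so General X's maximin is -1; column maxima are 5 and 6, so General Y's minimax is 5. These differ, so the equilibrium is in mixed strategies.
Let General X play route A with probability p. General Y is indifferent when −p + 5(1−p) = 6p − 8(1−p), giving p = 13/20.

13/20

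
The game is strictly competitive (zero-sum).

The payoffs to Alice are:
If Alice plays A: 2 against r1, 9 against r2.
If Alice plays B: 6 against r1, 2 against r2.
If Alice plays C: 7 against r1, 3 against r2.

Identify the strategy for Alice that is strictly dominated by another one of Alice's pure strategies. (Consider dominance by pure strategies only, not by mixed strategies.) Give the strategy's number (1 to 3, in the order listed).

2

Compare B with C: 7 > 6, 3 > 2.
So C strictly dominates B for Alice; B is strictly dominated.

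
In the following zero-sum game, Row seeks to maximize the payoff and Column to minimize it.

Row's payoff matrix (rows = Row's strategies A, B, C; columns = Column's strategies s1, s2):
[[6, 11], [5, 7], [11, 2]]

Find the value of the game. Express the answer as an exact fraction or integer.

109/14

Row B is strictly dominated by row A, so Row never plays it.
The remaining 2×2 game on (A, C) × (s1, s2) has no saddle point. Let Row play A with probability p; indifference gives 6p + 11(1−p) = 11p + 2(1−p), so p = 9/14.
Similarly Column's optimal q on s1 is 9/14, and the value is 6·(9/14) + (11)·(5/14) = 109/14.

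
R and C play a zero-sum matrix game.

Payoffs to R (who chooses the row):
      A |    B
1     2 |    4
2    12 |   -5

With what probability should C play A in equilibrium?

9/19

Row minima are 2 and -5, so R's maximin is 2; column maxima are 12 and 4, so C's minimax is 4. These differ, so the equilibrium is in mixed strategies.
Let C play A with probability q. R is indifferent when 2q + 4(1−q) = 12q − 5(1−q), giving q = 9/19.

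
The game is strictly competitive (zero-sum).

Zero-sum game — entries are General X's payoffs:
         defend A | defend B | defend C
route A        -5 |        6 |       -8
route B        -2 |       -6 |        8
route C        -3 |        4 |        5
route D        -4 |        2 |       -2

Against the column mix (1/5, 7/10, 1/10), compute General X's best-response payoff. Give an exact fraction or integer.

27/10

route A: (-5)·(1/5) + (6)·(7/10) + (-8)·(1/10) = 12/5.
route B: (-2)·(1/5) + (-6)·(7/10) + (8)·(1/10) = -19/5.
route C: (-3)·(1/5) + (4)·(7/10) + (5)·(1/10) = 27/10.
route D: (-4)·(1/5) + (2)·(7/10) + (-2)·(1/10) = 2/5.
The best pure response is route C with expected payoff 27/10.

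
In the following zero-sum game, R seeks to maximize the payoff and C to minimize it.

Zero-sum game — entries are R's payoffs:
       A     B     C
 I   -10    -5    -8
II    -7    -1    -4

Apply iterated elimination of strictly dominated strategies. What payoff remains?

Column C is strictly dominated by A for C (-10<-8, -7<-4); eliminate C.
Row I is strictly dominated by row II (-7>-10, -1>-5); eliminate I.
Column B is strictly dominated by A for C (-7<-1); eliminate B.
Only (II, A) remains, with payoff -7.

-7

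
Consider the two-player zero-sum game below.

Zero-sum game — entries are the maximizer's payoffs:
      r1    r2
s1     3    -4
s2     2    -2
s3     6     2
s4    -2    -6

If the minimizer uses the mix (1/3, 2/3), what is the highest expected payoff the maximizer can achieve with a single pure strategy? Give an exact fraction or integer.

10/3

s1: (3)·(1/3) + (-4)·(2/3) = -5/3.
s2: (2)·(1/3) + (-2)·(2/3) = -2/3.
s3: (6)·(1/3) + (2)·(2/3) = 10/3.
s4: (-2)·(1/3) + (-6)·(2/3) = -14/3.
The best pure response is s3 with expected payoff 10/3.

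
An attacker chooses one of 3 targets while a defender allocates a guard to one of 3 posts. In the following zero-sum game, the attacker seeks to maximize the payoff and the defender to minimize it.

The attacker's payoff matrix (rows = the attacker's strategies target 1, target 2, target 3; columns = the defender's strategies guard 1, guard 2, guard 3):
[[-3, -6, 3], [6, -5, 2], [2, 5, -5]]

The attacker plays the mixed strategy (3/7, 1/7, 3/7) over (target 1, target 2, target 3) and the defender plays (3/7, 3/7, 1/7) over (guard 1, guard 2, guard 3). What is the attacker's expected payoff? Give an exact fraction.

Against (3/7, 3/7, 1/7), each row's expected payoff is target 1: -24/7; target 2: 5/7; target 3: 16/7.
Taking the (3/7, 1/7, 3/7)-weighted average: (3/7)·(-24/7) + (1/7)·(5/7) + (3/7)·(16/7) = -19/49.

-19/49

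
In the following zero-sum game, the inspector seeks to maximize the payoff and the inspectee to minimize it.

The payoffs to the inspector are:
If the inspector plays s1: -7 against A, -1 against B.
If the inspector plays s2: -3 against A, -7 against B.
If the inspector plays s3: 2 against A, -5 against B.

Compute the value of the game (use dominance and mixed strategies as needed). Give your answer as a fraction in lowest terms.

-37/13

Row s2 is strictly dominated by row s3, so the inspector never plays it.
The remaining 2×2 game on (s1, s3) × (A, B) has no saddle point. Let the inspector play s1 with probability p; indifference gives −7p + 2(1−p) = −p − 5(1−p), so p = 7/13.
Similarly the inspectee's optimal q on A is 4/13, and the value is -7·(4/13) + (-1)·(9/13) = -37/13.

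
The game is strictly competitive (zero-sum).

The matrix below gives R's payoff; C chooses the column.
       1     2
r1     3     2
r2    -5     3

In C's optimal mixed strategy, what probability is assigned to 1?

Row minima are 2 and -5, so R's maximin is 2; column maxima are 3 and 3, so C's minimax is 3. These differ, so the equilibrium is in mixed strategies.
Let C play 1 with probability q. R is indifferent when 3q + 2(1−q) = −5q + 3(1−q), giving q = 1/9.

1/9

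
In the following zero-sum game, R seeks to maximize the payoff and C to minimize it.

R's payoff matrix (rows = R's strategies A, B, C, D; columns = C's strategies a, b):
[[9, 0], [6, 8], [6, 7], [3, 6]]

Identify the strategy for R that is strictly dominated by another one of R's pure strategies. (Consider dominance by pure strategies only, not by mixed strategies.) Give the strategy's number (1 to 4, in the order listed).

4

Compare D with B: 6 > 3, 8 > 6.
So B strictly dominates D for R; D is strictly dominated.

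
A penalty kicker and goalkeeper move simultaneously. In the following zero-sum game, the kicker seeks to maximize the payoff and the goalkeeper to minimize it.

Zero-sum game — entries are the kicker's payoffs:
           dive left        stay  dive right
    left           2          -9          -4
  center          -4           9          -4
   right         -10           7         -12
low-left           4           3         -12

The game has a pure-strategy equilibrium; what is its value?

-4

Row minima: -9, -4, -12, -12 → the kicker's maximin is -4.
Column maxima: 4, 9, -4 → the goalkeeper's minimax is -4.
They coincide at (center, dive right), so the value is -4.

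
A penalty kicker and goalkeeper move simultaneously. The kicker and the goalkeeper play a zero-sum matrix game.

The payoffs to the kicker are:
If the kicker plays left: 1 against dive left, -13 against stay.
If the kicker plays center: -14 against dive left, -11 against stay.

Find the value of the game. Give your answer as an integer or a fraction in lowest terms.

Row minima are -13 and -14, so the kicker's maximin is -13; column maxima are 1 and -11, so the goalkeeper's minimax is -11. These differ, so the equilibrium is in mixed strategies.
Let the kicker play left with probability p. The goalkeeper is indifferent when p − 14(1−p) = −13p − 11(1−p), giving p = 3/17.
Let the goalkeeper play dive left with probability q. The kicker is indifferent when q − 13(1−q) = −14q − 11(1−q), giving q = 2/17.
The value is 1·(2/17) + (-13)·(15/17) = -193/17.

-193/17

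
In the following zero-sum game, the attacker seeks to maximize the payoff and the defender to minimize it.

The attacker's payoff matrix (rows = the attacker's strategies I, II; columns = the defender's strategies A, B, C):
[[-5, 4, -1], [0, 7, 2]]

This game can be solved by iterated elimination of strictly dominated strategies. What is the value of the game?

0

Row I is strictly dominated by row II (0>-5, 7>4, 2>-1); eliminate I.
Column C is strictly dominated by A for the defender (0<2); eliminate C.
Column B is strictly dominated by A for the defender (0<7); eliminate B.
Only (II, A) remains, with payoff 0.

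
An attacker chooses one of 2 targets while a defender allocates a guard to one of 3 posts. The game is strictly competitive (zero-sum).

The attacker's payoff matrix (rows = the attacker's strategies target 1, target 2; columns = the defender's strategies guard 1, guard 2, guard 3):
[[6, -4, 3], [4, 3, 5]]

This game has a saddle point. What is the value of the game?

3

Row minima: -4, 3 → the attacker's maximin is 3.
Column maxima: 6, 3, 5 → the defender's minimax is 3.
They coincide at (target 2, guard 2), so the value is 3.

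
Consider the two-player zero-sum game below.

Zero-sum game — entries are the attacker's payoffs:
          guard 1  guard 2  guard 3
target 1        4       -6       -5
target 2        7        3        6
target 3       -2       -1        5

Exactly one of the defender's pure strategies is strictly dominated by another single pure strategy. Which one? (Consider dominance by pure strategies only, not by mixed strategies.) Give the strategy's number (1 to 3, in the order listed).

The defender prefers columns that give the attacker less. Compare guard 3 with guard 2: -6 < -5, 3 < 6, -1 < 5.
So guard 2 strictly dominates guard 3 for the defender; guard 3 is strictly dominated.

3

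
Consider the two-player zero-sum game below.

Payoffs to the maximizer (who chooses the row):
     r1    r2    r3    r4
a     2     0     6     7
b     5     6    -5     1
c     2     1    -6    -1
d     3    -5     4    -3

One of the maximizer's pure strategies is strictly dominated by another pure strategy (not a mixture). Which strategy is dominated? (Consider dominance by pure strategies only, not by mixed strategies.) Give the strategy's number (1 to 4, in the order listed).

3

Compare c with b: 5 > 2, 6 > 1, -5 > -6, 1 > -1.
So b strictly dominates c for the maximizer; c is strictly dominated.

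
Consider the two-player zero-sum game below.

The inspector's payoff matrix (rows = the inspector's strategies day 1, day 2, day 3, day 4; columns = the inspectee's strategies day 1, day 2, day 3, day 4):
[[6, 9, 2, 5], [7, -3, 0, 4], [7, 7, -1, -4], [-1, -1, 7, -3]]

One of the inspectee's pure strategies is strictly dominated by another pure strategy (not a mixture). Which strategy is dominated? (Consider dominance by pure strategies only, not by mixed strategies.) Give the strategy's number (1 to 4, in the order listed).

1

The inspectee prefers columns that give the inspector less. Compare day 1 with day 4: 5 < 6, 4 < 7, -4 < 7, -3 < -1.
So day 4 strictly dominates day 1 for the inspectee; day 1 is strictly dominated.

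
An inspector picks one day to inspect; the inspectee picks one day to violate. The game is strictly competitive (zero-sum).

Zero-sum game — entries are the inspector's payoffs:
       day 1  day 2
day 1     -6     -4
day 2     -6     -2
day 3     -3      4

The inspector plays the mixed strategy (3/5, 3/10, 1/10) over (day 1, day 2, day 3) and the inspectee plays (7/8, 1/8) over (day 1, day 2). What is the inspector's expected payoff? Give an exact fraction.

-85/16

Against (7/8, 1/8), each row's expected payoff is day 1: -23/4; day 2: -11/2; day 3: -17/8.
Taking the (3/5, 3/10, 1/10)-weighted average: (3/5)·(-23/4) + (3/10)·(-11/2) + (1/10)·(-17/8) = -85/16.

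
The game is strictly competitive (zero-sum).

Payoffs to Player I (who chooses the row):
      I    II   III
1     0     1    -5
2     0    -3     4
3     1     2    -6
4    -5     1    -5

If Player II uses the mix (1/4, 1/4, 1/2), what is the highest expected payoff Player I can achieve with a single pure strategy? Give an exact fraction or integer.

5/4

1: (0)·(1/4) + (1)·(1/4) + (-5)·(1/2) = -9/4.
2: (0)·(1/4) + (-3)·(1/4) + (4)·(1/2) = 5/4.
3: (1)·(1/4) + (2)·(1/4) + (-6)·(1/2) = -9/4.
4: (-5)·(1/4) + (1)·(1/4) + (-5)·(1/2) = -7/2.
The best pure response is 2 with expected payoff 5/4.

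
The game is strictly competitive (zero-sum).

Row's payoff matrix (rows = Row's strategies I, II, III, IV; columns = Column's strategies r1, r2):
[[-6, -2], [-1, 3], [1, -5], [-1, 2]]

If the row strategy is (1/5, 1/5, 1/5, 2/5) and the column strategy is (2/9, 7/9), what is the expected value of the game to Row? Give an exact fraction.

-16/45

Against (2/9, 7/9), each row's expected payoff is I: -26/9; II: 19/9; III: -11/3; IV: 4/3.
Taking the (1/5, 1/5, 1/5, 2/5)-weighted average: (1/5)·(-26/9) + (1/5)·(19/9) + (1/5)·(-11/3) + (2/5)·(4/3) = -16/45.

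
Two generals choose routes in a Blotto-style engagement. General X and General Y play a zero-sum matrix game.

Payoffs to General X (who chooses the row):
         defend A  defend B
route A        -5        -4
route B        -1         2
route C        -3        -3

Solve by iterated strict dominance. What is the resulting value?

Row route C is strictly dominated by row route B (-1>-3, 2>-3); eliminate route C.
Row route A is strictly dominated by row route B (-1>-5, 2>-4); eliminate route A.
Column defend B is strictly dominated by defend A for General Y (-1<2); eliminate defend B.
Only (route B, defend A) remains, with payoff -1.

-1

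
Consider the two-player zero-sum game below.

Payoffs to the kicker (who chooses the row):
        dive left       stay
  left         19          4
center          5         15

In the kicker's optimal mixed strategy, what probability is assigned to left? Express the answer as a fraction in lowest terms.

2/5

Row minima are 4 and 5, so the kicker's maximin is 5; column maxima are 19 and 15, so the goalkeeper's minimax is 15. These differ, so the equilibrium is in mixed strategies.
Let the kicker play left with probability p. The goalkeeper is indifferent when 19p + 5(1−p) = 4p + 15(1−p), giving p = 2/5.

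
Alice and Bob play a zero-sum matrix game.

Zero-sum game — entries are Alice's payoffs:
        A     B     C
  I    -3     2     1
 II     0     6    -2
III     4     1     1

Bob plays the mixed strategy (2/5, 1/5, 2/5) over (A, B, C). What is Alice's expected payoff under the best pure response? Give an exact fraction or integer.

11/5

I: (-3)·(2/5) + (2)·(1/5) + (1)·(2/5) = -2/5.
II: (0)·(2/5) + (6)·(1/5) + (-2)·(2/5) = 2/5.
III: (4)·(2/5) + (1)·(1/5) + (1)·(2/5) = 11/5.
The best pure response is III with expected payoff 11/5.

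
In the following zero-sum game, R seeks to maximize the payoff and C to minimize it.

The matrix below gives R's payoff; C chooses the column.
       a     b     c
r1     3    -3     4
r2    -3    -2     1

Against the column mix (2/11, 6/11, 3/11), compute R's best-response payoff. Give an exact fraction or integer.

r1: (3)·(2/11) + (-3)·(6/11) + (4)·(3/11) = 0.
r2: (-3)·(2/11) + (-2)·(6/11) + (1)·(3/11) = -15/11.
The best pure response is r1 with expected payoff 0.

0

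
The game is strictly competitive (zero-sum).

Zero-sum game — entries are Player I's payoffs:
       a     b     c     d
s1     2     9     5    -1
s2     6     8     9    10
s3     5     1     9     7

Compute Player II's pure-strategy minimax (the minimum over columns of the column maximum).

6

The worst case (largest entry) in each column is a: 6, b: 9, c: 9, d: 10.
The best (smallest) of these is 6.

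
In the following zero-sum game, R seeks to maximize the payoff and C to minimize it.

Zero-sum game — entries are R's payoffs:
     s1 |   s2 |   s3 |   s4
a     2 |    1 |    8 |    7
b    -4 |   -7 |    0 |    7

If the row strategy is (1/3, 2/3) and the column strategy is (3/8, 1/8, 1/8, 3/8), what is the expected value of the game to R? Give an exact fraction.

Against (3/8, 1/8, 1/8, 3/8), each row's expected payoff is a: 9/2; b: 1/4.
Taking the (1/3, 2/3)-weighted average: (1/3)·(9/2) + (2/3)·(1/4) = 5/3.

5/3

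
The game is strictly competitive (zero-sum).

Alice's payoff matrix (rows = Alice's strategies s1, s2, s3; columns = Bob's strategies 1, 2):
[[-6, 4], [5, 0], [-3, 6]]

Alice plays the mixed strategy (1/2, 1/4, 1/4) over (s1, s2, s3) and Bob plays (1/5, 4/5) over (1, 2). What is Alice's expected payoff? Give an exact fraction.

Against (1/5, 4/5), each row's expected payoff is s1: 2; s2: 1; s3: 21/5.
Taking the (1/2, 1/4, 1/4)-weighted average: (1/2)·(2) + (1/4)·(1) + (1/4)·(21/5) = 23/10.

23/10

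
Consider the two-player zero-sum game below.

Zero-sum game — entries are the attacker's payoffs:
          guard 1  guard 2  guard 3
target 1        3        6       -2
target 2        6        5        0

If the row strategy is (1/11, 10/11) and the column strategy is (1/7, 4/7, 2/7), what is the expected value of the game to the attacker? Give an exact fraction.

283/77

Against (1/7, 4/7, 2/7), each row's expected payoff is target 1: 23/7; target 2: 26/7.
Taking the (1/11, 10/11)-weighted average: (1/11)·(23/7) + (10/11)·(26/7) = 283/77.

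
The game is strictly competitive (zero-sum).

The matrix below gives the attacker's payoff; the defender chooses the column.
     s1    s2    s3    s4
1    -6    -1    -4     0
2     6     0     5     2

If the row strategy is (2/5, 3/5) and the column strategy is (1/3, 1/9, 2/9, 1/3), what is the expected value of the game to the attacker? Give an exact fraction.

Against (1/3, 1/9, 2/9, 1/3), each row's expected payoff is 1: -3; 2: 34/9.
Taking the (2/5, 3/5)-weighted average: (2/5)·(-3) + (3/5)·(34/9) = 16/15.

16/15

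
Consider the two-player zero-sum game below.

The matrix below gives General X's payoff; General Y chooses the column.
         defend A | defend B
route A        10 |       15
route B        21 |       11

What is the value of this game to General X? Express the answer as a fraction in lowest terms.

Row minima are 10 and 11, so General X's maximin is 11; column maxima are 21 and 15, so General Y's minimax is 15. These differ, so the equilibrium is in mixed strategies.
Let General X play route A with probability p. General Y is indifferent when 10p + 21(1−p) = 15p + 11(1−p), giving p = 2/3.
Let General Y play defend A with probability q. General X is indifferent when 10q + 15(1−q) = 21q + 11(1−q), giving q = 4/15.
The value is 10·(4/15) + (15)·(11/15) = 41/3.

41/3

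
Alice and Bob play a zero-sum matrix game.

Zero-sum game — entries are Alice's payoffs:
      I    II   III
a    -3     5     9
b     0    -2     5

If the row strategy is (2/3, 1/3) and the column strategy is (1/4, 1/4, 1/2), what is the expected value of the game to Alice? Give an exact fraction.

4

Against (1/4, 1/4, 1/2), each row's expected payoff is a: 5; b: 2.
Taking the (2/3, 1/3)-weighted average: (2/3)·(5) + (1/3)·(2) = 4.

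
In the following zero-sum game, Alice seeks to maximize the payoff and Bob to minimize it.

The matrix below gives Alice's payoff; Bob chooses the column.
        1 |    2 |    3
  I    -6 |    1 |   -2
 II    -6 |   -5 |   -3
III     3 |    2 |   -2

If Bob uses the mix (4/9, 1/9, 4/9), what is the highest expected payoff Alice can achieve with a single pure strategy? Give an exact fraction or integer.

2/3

I: (-6)·(4/9) + (1)·(1/9) + (-2)·(4/9) = -31/9.
II: (-6)·(4/9) + (-5)·(1/9) + (-3)·(4/9) = -41/9.
III: (3)·(4/9) + (2)·(1/9) + (-2)·(4/9) = 2/3.
The best pure response is III with expected payoff 2/3.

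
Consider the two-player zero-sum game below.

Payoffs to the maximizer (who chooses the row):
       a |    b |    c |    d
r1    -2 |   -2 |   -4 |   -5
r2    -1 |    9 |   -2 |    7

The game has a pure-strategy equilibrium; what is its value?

-2

Row minima: -5, -2 → the maximizer's maximin is -2.
Column maxima: -1, 9, -2, 7 → the minimizer's minimax is -2.
They coincide at (r2, c), so the value is -2.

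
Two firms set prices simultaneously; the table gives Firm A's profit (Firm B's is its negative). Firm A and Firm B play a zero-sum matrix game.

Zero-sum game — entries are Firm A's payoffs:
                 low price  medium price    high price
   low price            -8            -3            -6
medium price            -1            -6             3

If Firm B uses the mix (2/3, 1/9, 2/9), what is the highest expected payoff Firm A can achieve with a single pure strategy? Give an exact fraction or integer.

low price: (-8)·(2/3) + (-3)·(1/9) + (-6)·(2/9) = -7.
medium price: (-1)·(2/3) + (-6)·(1/9) + (3)·(2/9) = -2/3.
The best pure response is medium price with expected payoff -2/3.

-2/3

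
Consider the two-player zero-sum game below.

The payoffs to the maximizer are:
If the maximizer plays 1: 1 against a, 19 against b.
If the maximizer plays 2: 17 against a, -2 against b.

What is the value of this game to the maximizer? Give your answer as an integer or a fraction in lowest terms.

325/37

Row minima are 1 and -2, so the maximizer's maximin is 1; column maxima are 17 and 19, so the minimizer's minimax is 17. These differ, so the equilibrium is in mixed strategies.
Let the maximizer play 1 with probability p. The minimizer is indifferent when p + 17(1−p) = 19p − 2(1−p), giving p = 19/37.
Let the minimizer play a with probability q. The maximizer is indifferent when q + 19(1−q) = 17q − 2(1−q), giving q = 21/37.
The value is 1·(21/37) + (19)·(16/37) = 325/37.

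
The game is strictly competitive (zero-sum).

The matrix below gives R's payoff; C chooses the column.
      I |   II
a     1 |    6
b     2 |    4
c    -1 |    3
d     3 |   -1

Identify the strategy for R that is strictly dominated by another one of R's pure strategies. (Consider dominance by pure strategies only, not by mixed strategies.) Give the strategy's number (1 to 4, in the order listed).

3

Compare c with a: 1 > -1, 6 > 3.
So a strictly dominates c for R; c is strictly dominated.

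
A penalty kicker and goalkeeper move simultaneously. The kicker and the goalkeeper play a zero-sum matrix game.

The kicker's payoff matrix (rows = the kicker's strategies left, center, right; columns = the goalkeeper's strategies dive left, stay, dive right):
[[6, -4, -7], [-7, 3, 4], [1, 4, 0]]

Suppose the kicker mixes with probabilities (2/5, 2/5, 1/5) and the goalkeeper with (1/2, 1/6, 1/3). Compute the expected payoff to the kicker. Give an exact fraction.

-13/30

Against (1/2, 1/6, 1/3), each row's expected payoff is left: 0; center: -5/3; right: 7/6.
Taking the (2/5, 2/5, 1/5)-weighted average: (2/5)·(0) + (2/5)·(-5/3) + (1/5)·(7/6) = -13/30.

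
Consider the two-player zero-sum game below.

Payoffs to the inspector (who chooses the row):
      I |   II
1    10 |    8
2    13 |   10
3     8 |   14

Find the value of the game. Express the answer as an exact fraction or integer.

Row 1 is strictly dominated by row 2, so the inspector never plays it.
The remaining 2×2 game on (2, 3) × (I, II) has no saddle point. Let the inspector play 2 with probability p; indifference gives 13p + 8(1−p) = 10p + 14(1−p), so p = 2/3.
Similarly the inspectee's optimal q on I is 4/9, and the value is 13·(4/9) + (10)·(5/9) = 34/3.

34/3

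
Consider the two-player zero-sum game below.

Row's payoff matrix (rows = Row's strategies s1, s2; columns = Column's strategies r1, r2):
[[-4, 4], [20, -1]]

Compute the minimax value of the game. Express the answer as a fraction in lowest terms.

76/29

Row minima are -4 and -1, so Row's maximin is -1; column maxima are 20 and 4, so Column's minimax is 4. These differ, so the equilibrium is in mixed strategies.
Let Row play s1 with probability p. Column is indifferent when −4p + 20(1−p) = 4p − (1−p), giving p = 21/29.
Let Column play r1 with probability q. Row is indifferent when −4q + 4(1−q) = 20q − (1−q), giving q = 5/29.
The value is -4·(5/29) + (4)·(24/29) = 76/29.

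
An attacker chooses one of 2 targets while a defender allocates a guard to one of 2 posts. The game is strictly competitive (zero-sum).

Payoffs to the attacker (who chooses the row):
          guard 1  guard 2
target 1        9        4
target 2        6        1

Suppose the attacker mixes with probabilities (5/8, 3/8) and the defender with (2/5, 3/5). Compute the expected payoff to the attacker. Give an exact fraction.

Against (2/5, 3/5), each row's expected payoff is target 1: 6; target 2: 3.
Taking the (5/8, 3/8)-weighted average: (5/8)·(6) + (3/8)·(3) = 39/8.

39/8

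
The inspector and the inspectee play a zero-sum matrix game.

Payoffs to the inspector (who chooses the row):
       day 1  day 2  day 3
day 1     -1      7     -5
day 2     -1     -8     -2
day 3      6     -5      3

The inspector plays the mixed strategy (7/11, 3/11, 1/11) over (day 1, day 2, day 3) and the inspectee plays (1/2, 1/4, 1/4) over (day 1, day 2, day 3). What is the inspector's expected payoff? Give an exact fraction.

Against (1/2, 1/4, 1/4), each row's expected payoff is day 1: 0; day 2: -3; day 3: 5/2.
Taking the (7/11, 3/11, 1/11)-weighted average: (7/11)·(0) + (3/11)·(-3) + (1/11)·(5/2) = -13/22.

-13/22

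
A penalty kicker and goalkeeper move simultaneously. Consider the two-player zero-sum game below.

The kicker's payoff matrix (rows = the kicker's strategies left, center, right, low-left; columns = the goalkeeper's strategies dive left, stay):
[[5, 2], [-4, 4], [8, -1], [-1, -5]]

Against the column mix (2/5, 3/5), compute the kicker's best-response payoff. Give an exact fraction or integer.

left: (5)·(2/5) + (2)·(3/5) = 16/5.
center: (-4)·(2/5) + (4)·(3/5) = 4/5.
right: (8)·(2/5) + (-1)·(3/5) = 13/5.
low-left: (-1)·(2/5) + (-5)·(3/5) = -17/5.
The best pure response is left with expected payoff 16/5.

16/5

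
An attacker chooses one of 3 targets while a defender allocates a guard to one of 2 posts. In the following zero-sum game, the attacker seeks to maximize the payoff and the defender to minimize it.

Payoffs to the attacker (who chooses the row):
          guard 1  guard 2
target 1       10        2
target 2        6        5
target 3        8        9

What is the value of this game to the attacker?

74/9

Row target 2 is strictly dominated by row target 3, so the attacker never plays it.
The remaining 2×2 game on (target 1, target 3) × (guard 1, guard 2) has no saddle point. Let the attacker play target 1 with probability p; indifference gives 10p + 8(1−p) = 2p + 9(1−p), so p = 1/9.
Similarly the defender's optimal q on guard 1 is 7/9, and the value is 10·(7/9) + (2)·(2/9) = 74/9.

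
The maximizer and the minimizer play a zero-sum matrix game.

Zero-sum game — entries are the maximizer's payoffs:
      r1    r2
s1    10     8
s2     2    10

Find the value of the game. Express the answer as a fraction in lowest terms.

Row minima are 8 and 2, so the maximizer's maximin is 8; column maxima are 10 and 10, so the minimizer's minimax is 10. These differ, so the equilibrium is in mixed strategies.
Let the maximizer play s1 with probability p. The minimizer is indifferent when 10p + 2(1−p) = 8p + 10(1−p), giving p = 4/5.
Let the minimizer play r1 with probability q. The maximizer is indifferent when 10q + 8(1−q) = 2q + 10(1−q), giving q = 1/5.
The value is 10·(1/5) + (8)·(4/5) = 42/5.

42/5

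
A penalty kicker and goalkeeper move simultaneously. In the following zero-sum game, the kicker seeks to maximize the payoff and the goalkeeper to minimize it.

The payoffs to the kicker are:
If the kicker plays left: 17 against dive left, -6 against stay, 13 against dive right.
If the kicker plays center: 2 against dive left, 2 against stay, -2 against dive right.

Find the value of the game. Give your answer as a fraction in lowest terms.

Column dive left is strictly dominated by dive right for the goalkeeper (it gives the kicker more in every row).
The remaining 2×2 game on (left, center) × (stay, dive right) has no saddle point. Let the kicker play left with probability p; indifference gives −6p + 2(1−p) = 13p − 2(1−p), so p = 4/23.
Similarly the goalkeeper's optimal q on stay is 15/23, and the value is -6·(15/23) + (13)·(8/23) = 14/23.

14/23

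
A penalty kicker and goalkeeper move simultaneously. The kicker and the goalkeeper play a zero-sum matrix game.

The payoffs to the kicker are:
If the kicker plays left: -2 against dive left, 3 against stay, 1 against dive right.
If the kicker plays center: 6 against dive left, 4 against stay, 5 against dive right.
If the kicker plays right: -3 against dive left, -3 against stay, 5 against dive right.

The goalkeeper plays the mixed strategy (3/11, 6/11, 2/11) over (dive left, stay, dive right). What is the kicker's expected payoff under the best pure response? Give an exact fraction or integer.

52/11

left: (-2)·(3/11) + (3)·(6/11) + (1)·(2/11) = 14/11.
center: (6)·(3/11) + (4)·(6/11) + (5)·(2/11) = 52/11.
right: (-3)·(3/11) + (-3)·(6/11) + (5)·(2/11) = -17/11.
The best pure response is center with expected payoff 52/11.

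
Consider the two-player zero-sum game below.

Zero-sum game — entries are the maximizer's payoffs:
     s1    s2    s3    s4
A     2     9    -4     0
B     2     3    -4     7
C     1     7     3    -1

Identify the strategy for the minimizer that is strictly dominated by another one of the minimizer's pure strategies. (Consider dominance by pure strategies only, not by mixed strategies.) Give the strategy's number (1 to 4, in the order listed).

The minimizer prefers columns that give the maximizer less. Compare s2 with s1: 2 < 9, 2 < 3, 1 < 7.
So s1 strictly dominates s2 for the minimizer; s2 is strictly dominated.

2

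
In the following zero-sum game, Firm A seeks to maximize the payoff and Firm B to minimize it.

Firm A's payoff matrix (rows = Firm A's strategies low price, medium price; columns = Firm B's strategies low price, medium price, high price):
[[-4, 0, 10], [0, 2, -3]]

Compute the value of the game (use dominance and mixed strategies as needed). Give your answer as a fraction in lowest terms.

-12/17

Column medium price is strictly dominated by low price for Firm B (it gives Firm A more in every row).
The remaining 2×2 game on (low price, medium price) × (low price, high price) has no saddle point. Let Firm A play low price with probability p; indifference gives −4p = 10p − 3(1−p), so p = 3/17.
Similarly Firm B's optimal q on low price is 13/17, and the value is -4·(13/17) + (10)·(4/17) = -12/17.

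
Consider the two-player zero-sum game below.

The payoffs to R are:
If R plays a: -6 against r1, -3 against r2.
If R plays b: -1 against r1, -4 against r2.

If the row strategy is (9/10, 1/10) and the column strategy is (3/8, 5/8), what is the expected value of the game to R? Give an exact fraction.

Against (3/8, 5/8), each row's expected payoff is a: -33/8; b: -23/8.
Taking the (9/10, 1/10)-weighted average: (9/10)·(-33/8) + (1/10)·(-23/8) = -4.

-4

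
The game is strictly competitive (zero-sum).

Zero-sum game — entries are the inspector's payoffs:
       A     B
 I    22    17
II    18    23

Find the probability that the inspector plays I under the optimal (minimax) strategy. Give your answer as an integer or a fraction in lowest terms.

1/2

Row minima are 17 and 18, so the inspector's maximin is 18; column maxima are 22 and 23, so the inspectee's minimax is 22. These differ, so the equilibrium is in mixed strategies.
Let the inspector play I with probability p. The inspectee is indifferent when 22p + 18(1−p) = 17p + 23(1−p), giving p = 1/2.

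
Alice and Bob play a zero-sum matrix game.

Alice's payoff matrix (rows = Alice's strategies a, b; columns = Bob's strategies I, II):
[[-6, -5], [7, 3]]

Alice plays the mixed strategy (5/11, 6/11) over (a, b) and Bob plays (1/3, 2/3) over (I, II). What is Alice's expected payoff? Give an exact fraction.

-2/33

Against (1/3, 2/3), each row's expected payoff is a: -16/3; b: 13/3.
Taking the (5/11, 6/11)-weighted average: (5/11)·(-16/3) + (6/11)·(13/3) = -2/33.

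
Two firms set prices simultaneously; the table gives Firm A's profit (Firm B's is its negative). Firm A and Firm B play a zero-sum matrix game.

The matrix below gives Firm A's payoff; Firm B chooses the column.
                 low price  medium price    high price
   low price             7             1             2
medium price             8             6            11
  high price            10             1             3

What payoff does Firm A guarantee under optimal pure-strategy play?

6

Row minima: 1, 6, 1 → Firm A's maximin is 6.
Column maxima: 10, 6, 11 → Firm B's minimax is 6.
They coincide at (medium price, medium price), so the value is 6.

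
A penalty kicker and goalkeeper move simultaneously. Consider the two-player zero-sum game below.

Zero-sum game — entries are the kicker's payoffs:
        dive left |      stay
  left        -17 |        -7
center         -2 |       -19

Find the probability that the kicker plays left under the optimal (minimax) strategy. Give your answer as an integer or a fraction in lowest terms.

Row minima are -17 and -19, so the kicker's maximin is -17; column maxima are -2 and -7, so the goalkeeper's minimax is -7. These differ, so the equilibrium is in mixed strategies.
Let the kicker play left with probability p. The goalkeeper is indifferent when −17p − 2(1−p) = −7p − 19(1−p), giving p = 17/27.

17/27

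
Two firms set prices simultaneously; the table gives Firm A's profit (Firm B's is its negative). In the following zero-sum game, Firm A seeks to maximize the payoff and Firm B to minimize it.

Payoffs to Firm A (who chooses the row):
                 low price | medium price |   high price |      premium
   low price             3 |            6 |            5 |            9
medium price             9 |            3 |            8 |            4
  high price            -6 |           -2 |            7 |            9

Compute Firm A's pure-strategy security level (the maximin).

3

The worst-case payoff for each row is low price: 3, medium price: 3, high price: -6.
The best of these is 3.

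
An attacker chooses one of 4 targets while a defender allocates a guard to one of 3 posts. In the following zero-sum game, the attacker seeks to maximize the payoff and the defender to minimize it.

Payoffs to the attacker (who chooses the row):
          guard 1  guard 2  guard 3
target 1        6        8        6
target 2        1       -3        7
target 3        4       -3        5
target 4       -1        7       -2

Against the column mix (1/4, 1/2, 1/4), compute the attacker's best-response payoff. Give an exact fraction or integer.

target 1: (6)·(1/4) + (8)·(1/2) + (6)·(1/4) = 7.
target 2: (1)·(1/4) + (-3)·(1/2) + (7)·(1/4) = 1/2.
target 3: (4)·(1/4) + (-3)·(1/2) + (5)·(1/4) = 3/4.
target 4: (-1)·(1/4) + (7)·(1/2) + (-2)·(1/4) = 11/4.
The best pure response is target 1 with expected payoff 7.

7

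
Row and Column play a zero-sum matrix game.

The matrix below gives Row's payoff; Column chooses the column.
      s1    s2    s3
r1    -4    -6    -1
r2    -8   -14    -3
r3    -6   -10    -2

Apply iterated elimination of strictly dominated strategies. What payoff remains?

Row r3 is strictly dominated by row r1 (-4>-6, -6>-10, -1>-2); eliminate r3.
Column s1 is strictly dominated by s2 for Column (-6<-4, -14<-8); eliminate s1.
Column s3 is strictly dominated by s2 for Column (-6<-1, -14<-3); eliminate s3.
Row r2 is strictly dominated by row r1 (-6>-14); eliminate r2.
Only (r1, s2) remains, with payoff -6.

-6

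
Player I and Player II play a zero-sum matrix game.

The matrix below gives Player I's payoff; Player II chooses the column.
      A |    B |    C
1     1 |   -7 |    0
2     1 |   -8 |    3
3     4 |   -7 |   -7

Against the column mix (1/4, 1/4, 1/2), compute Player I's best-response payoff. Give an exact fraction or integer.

-1/4

1: (1)·(1/4) + (-7)·(1/4) + (0)·(1/2) = -3/2.
2: (1)·(1/4) + (-8)·(1/4) + (3)·(1/2) = -1/4.
3: (4)·(1/4) + (-7)·(1/4) + (-7)·(1/2) = -17/4.
The best pure response is 2 with expected payoff -1/4.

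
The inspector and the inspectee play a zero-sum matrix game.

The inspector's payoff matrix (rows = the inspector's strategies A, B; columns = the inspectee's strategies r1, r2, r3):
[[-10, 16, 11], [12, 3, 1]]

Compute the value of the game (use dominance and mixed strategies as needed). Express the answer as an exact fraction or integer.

71/16

Column r2 is strictly dominated by r3 for the inspectee (it gives the inspector more in every row).
The remaining 2×2 game on (A, B) × (r1, r3) has no saddle point. Let the inspector play A with probability p; indifference gives −10p + 12(1−p) = 11p + (1−p), so p = 11/32.
Similarly the inspectee's optimal q on r1 is 5/16, and the value is -10·(5/16) + (11)·(11/16) = 71/16.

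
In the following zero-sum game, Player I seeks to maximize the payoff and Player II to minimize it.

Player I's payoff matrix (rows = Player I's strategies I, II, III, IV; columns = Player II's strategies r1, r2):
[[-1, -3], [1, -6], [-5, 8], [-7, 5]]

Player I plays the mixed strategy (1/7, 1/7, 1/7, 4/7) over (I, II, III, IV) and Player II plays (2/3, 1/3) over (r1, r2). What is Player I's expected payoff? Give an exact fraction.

Against (2/3, 1/3), each row's expected payoff is I: -5/3; II: -4/3; III: -2/3; IV: -3.
Taking the (1/7, 1/7, 1/7, 4/7)-weighted average: (1/7)·(-5/3) + (1/7)·(-4/3) + (1/7)·(-2/3) + (4/7)·(-3) = -47/21.

-47/21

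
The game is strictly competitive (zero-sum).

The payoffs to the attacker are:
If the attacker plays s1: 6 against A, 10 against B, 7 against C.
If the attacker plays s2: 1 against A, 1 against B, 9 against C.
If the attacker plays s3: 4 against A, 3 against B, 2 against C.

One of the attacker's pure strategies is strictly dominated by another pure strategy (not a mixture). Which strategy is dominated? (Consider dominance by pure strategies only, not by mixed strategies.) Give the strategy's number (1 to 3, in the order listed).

Compare s3 with s1: 6 > 4, 10 > 3, 7 > 2.
So s1 strictly dominates s3 for the attacker; s3 is strictly dominated.

3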